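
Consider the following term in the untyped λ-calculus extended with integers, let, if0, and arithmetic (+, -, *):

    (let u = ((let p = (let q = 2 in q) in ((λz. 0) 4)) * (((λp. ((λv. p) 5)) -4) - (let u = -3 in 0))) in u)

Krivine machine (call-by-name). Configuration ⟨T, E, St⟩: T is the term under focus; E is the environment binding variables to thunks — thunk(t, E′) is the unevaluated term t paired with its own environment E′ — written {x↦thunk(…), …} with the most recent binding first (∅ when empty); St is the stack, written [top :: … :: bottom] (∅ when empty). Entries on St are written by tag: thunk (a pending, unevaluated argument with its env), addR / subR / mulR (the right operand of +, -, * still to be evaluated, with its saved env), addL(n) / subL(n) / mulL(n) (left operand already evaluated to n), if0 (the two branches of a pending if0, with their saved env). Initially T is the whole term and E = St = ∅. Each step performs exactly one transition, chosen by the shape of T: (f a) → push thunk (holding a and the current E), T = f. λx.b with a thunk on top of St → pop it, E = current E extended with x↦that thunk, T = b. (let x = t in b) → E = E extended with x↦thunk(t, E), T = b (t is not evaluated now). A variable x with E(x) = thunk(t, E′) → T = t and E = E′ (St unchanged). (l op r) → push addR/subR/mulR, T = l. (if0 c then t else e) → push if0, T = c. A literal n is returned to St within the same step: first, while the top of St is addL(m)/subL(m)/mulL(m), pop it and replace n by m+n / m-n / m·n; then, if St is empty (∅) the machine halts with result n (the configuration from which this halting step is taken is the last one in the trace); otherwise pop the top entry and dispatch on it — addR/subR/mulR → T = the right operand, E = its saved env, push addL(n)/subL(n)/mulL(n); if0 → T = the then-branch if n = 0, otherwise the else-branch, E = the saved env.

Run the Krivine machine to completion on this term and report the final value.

[0] ⟨T=(let u = ((let p = (let q = 2 in q) in ((λz. 0) 4)) * (((λp. ((λv. p) 5)) -4) - (let u = -3 in 0))) in u); E=∅; St=∅⟩
[1] ⟨T=u; E={u↦thunk(((let p = (let q = 2 in q) in ((λz. 0) 4)) * (((λp. ((λv. p) 5)) -4) - (let u = -3 in 0))), ∅)}; St=∅⟩
[2] ⟨T=((let p = (let q = 2 in q) in ((λz. 0) 4)) * (((λp. ((λv. p) 5)) -4) - (let u = -3 in 0))); E=∅; St=∅⟩
[3] ⟨T=(let p = (let q = 2 in q) in ((λz. 0) 4)); E=∅; St=[mulR]⟩
[4] ⟨T=((λz. 0) 4); E={p↦thunk((let q = 2 in q), ∅)}; St=[mulR]⟩
[5] ⟨T=(λz. 0); E={p↦thunk((let q = 2 in q), ∅)}; St=[thunk :: mulR]⟩
[6] ⟨T=0; E={z↦thunk(4, {p↦thunk((let q = 2 in q), ∅)}), p↦thunk((let q = 2 in q), ∅)}; St=[mulR]⟩
[7] ⟨T=(((λp. ((λv. p) 5)) -4) - (let u = -3 in 0)); E=∅; St=[mulL(0)]⟩
[8] ⟨T=((λp. ((λv. p) 5)) -4); E=∅; St=[subR :: mulL(0)]⟩
[9] ⟨T=(λp. ((λv. p) 5)); E=∅; St=[thunk :: subR :: mulL(0)]⟩
[10] ⟨T=((λv. p) 5); E={p↦thunk(-4, ∅)}; St=[subR :: mulL(0)]⟩
[11] ⟨T=(λv. p); E={p↦thunk(-4, ∅)}; St=[thunk :: subR :: mulL(0)]⟩
[12] ⟨T=p; E={v↦thunk(5, {p↦thunk(-4, ∅)}), p↦thunk(-4, ∅)}; St=[subR :: mulL(0)]⟩
[13] ⟨T=-4; E=∅; St=[subR :: mulL(0)]⟩
[14] ⟨T=(let u = -3 in 0); E=∅; St=[subL(-4) :: mulL(0)]⟩
[15] ⟨T=0; E={u↦thunk(-3, ∅)}; St=[subL(-4) :: mulL(0)]⟩
→ final value 0

Answer: 0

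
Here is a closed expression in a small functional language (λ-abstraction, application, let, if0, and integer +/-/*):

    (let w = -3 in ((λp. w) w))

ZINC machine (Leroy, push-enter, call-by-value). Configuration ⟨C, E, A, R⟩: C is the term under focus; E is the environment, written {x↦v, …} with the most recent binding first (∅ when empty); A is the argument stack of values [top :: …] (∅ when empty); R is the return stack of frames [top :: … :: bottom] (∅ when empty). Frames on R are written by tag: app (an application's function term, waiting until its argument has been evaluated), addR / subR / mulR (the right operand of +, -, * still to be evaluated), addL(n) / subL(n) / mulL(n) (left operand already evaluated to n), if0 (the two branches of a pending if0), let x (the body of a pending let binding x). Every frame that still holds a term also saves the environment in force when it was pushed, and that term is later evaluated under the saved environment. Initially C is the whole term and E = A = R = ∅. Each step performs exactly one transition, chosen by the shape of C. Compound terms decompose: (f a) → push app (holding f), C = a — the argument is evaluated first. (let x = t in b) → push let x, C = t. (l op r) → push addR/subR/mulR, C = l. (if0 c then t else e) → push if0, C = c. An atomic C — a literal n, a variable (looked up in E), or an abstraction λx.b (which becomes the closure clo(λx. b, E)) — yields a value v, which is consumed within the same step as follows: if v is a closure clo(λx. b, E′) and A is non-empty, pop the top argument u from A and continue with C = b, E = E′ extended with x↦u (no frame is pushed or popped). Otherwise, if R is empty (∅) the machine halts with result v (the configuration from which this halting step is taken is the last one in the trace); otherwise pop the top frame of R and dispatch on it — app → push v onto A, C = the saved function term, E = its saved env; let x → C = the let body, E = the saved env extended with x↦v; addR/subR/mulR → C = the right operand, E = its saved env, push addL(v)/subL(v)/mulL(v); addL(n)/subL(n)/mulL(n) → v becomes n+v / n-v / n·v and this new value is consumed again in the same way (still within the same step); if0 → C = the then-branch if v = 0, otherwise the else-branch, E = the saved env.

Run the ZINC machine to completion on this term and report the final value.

[0] <C=(let w = -3 in ((λp. w) w)), E=∅, A=∅, R=∅>
[1] <C=-3, E=∅, A=∅, R=[let w]>
[2] <C=((λp. w) w), E={w↦-3}, A=∅, R=∅>
[3] <C=w, E={w↦-3}, A=∅, R=[app]>
[4] <C=(λp. w), E={w↦-3}, A=[-3], R=∅>
[5] <C=w, E={p↦-3, w↦-3}, A=∅, R=∅>
→ final value -3

Answer: -3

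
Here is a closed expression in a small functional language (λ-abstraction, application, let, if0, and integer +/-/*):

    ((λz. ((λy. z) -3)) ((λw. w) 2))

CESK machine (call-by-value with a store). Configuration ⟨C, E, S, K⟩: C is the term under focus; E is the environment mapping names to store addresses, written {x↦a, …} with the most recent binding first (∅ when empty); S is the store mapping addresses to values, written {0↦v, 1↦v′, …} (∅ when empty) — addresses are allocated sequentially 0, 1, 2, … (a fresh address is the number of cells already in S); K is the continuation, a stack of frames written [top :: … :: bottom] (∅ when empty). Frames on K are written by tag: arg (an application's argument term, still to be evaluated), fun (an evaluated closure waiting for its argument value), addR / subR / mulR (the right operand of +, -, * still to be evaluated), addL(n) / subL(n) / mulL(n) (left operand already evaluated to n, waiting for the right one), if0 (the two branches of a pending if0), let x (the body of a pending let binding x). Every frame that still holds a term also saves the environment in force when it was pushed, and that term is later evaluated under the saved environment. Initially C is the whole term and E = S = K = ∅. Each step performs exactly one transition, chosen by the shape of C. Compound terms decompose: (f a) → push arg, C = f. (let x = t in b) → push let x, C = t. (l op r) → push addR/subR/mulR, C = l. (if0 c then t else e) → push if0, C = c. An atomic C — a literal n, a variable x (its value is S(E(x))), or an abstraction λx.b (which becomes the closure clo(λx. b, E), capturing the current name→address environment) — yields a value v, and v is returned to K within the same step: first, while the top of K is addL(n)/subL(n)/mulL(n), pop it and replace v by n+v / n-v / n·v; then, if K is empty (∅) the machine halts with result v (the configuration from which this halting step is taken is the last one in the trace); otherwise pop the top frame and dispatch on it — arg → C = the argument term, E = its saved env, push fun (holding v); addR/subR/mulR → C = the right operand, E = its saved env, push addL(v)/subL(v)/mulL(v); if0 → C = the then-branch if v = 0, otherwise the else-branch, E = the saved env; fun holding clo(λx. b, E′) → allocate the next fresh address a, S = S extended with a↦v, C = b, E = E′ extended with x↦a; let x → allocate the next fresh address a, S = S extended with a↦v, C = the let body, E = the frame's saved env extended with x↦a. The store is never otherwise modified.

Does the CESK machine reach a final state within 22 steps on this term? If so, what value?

Answer: 2

Machine steps:
[0] [C=((λz. ((λy. z) -3)) ((λw. w) 2)) | E=∅ | S=∅ | K=∅]
[1] [C=(λz. ((λy. z) -3)) | E=∅ | S=∅ | K=[arg]]
[2] [C=((λw. w) 2) | E=∅ | S=∅ | K=[fun]]
[3] [C=(λw. w) | E=∅ | S=∅ | K=[arg :: fun]]
[4] [C=2 | E=∅ | S=∅ | K=[fun :: fun]]
[5] [C=w | E={w↦0} | S={0↦2} | K=[fun]]
[6] [C=((λy. z) -3) | E={z↦1} | S={0↦2, 1↦2} | K=∅]
[7] [C=(λy. z) | E={z↦1} | S={0↦2, 1↦2} | K=[arg]]
[8] [C=-3 | E={z↦1} | S={0↦2, 1↦2} | K=[fun]]
[9] [C=z | E={y↦2, z↦1} | S={0↦2, 1↦2, 2↦-3} | K=∅]
→ final value 2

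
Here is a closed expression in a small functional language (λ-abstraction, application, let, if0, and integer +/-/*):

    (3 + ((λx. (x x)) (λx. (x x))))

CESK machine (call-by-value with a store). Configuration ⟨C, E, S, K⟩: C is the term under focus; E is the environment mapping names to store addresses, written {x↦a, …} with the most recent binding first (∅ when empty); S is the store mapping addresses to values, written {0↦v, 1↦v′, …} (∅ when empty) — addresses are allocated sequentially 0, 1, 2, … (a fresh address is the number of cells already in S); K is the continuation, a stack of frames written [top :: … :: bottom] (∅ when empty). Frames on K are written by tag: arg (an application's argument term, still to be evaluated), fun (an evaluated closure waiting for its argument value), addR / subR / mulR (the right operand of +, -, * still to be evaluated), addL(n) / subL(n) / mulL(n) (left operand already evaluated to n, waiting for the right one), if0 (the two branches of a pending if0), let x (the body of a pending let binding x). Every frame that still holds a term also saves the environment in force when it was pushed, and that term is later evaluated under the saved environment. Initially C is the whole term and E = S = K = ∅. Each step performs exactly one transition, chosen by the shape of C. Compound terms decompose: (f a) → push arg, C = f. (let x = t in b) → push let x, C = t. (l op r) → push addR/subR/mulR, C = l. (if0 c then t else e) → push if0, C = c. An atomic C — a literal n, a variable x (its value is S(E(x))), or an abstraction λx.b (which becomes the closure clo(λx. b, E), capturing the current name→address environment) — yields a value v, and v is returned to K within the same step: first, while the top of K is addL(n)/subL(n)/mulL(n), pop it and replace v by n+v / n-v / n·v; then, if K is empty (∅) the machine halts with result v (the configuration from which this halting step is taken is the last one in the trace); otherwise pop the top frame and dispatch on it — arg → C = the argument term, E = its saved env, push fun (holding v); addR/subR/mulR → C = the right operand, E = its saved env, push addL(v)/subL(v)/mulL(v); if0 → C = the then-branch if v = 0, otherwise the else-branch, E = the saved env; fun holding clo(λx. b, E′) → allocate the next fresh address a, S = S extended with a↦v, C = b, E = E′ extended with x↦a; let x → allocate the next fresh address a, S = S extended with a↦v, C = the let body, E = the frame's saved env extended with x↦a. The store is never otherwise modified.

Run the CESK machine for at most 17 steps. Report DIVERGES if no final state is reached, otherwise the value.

step 0: ⟨C=(3 + ((λx. (x x)) (λx. (x x)))); E=∅; S=∅; K=∅⟩
step 1: ⟨C=3; E=∅; S=∅; K=[addR]⟩
step 2: ⟨C=((λx. (x x)) (λx. (x x))); E=∅; S=∅; K=[addL(3)]⟩
step 3: ⟨C=(λx. (x x)); E=∅; S=∅; K=[arg :: addL(3)]⟩
step 4: ⟨C=(λx. (x x)); E=∅; S=∅; K=[fun :: addL(3)]⟩
step 5: ⟨C=(x x); E={x↦0}; S={0↦clo(λx. (x x), ∅)}; K=[addL(3)]⟩
step 6: ⟨C=x; E={x↦0}; S={0↦clo(λx. (x x), ∅)}; K=[arg :: addL(3)]⟩
step 7: ⟨C=x; E={x↦0}; S={0↦clo(λx. (x x), ∅)}; K=[fun :: addL(3)]⟩
step 8: ⟨C=(x x); E={x↦1}; S={0↦clo(λx. (x x), ∅), 1↦clo(λx. (x x), ∅)}; K=[addL(3)]⟩
step 9: ⟨C=x; E={x↦1}; S={0↦clo(λx. (x x), ∅), 1↦clo(λx. (x x), ∅)}; K=[arg :: addL(3)]⟩
step 10: ⟨C=x; E={x↦1}; S={0↦clo(λx. (x x), ∅), 1↦clo(λx. (x x), ∅)}; K=[fun :: addL(3)]⟩
step 11: ⟨C=(x x); E={x↦2}; S={0↦clo(λx. (x x), ∅), 1↦clo(λx. (x x), ∅), 2↦clo(λx. (x x), ∅)}; K=[addL(3)]⟩
step 12: ⟨C=x; E={x↦2}; S={0↦clo(λx. (x x), ∅), 1↦clo(λx. (x x), ∅), 2↦clo(λx. (x x), ∅)}; K=[arg :: addL(3)]⟩
step 13: ⟨C=x; E={x↦2}; S={0↦clo(λx. (x x), ∅), 1↦clo(λx. (x x), ∅), 2↦clo(λx. (x x), ∅)}; K=[fun :: addL(3)]⟩
step 14: ⟨C=(x x); E={x↦3}; S={0↦clo(λx. (x x), ∅), 1↦clo(λx. (x x), ∅), 2↦clo(λx. (x x), ∅), 3↦clo(λx. (x x), ∅)}; K=[addL(3)]⟩
step 15: ⟨C=x; E={x↦3}; S={0↦clo(λx. (x x), ∅), 1↦clo(λx. (x x), ∅), 2↦clo(λx. (x x), ∅), 3↦clo(λx. (x x), ∅)}; K=[arg :: addL(3)]⟩
step 16: ⟨C=x; E={x↦3}; S={0↦clo(λx. (x x), ∅), 1↦clo(λx. (x x), ∅), 2↦clo(λx. (x x), ∅), 3↦clo(λx. (x x), ∅)}; K=[fun :: addL(3)]⟩
step 17: ⟨C=(x x); E={x↦4}; S={0↦clo(λx. (x x), ∅), 1↦clo(λx. (x x), ∅), 2↦clo(λx. (x x), ∅), 3↦clo(λx. (x x), ∅), 4↦clo(λx. (x x), ∅)}; K=[addL(3)]⟩
→ 17 transitions taken and the configuration is still not final: no result within 17 steps

Answer: DIVERGES (no final state within 17 steps)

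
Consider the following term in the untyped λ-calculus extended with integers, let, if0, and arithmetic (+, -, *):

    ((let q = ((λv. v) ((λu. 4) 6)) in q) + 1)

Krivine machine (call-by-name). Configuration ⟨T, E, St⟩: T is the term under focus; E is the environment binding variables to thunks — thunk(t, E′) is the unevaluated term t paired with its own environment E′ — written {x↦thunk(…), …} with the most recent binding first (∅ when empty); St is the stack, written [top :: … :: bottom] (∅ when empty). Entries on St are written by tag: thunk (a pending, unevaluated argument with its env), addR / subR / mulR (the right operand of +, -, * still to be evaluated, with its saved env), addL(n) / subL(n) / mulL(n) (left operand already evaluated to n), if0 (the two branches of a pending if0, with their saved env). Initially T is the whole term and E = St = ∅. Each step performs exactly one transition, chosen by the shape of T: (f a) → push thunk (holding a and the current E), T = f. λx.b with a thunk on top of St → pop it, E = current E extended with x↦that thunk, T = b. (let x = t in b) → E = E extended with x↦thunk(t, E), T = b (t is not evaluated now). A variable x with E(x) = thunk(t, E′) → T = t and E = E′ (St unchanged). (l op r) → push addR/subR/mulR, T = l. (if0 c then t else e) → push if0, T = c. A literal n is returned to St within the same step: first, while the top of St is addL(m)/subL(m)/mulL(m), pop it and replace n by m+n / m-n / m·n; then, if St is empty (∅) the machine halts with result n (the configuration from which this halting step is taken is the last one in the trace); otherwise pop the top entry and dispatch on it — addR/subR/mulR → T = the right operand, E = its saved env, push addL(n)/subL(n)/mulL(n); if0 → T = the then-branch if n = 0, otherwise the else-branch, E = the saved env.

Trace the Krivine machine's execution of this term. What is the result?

step 0: ⟨T=((let q = ((λv. v) ((λu. 4) 6)) in q) + 1); E=∅; St=∅⟩
step 1: ⟨T=(let q = ((λv. v) ((λu. 4) 6)) in q); E=∅; St=[addR]⟩
step 2: ⟨T=q; E={q↦thunk(((λv. v) ((λu. 4) 6)), ∅)}; St=[addR]⟩
step 3: ⟨T=((λv. v) ((λu. 4) 6)); E=∅; St=[addR]⟩
step 4: ⟨T=(λv. v); E=∅; St=[thunk :: addR]⟩
step 5: ⟨T=v; E={v↦thunk(((λu. 4) 6), ∅)}; St=[addR]⟩
step 6: ⟨T=((λu. 4) 6); E=∅; St=[addR]⟩
step 7: ⟨T=(λu. 4); E=∅; St=[thunk :: addR]⟩
step 8: ⟨T=4; E={u↦thunk(6, ∅)}; St=[addR]⟩
step 9: ⟨T=1; E=∅; St=[addL(4)]⟩
→ final value 5

Answer: 5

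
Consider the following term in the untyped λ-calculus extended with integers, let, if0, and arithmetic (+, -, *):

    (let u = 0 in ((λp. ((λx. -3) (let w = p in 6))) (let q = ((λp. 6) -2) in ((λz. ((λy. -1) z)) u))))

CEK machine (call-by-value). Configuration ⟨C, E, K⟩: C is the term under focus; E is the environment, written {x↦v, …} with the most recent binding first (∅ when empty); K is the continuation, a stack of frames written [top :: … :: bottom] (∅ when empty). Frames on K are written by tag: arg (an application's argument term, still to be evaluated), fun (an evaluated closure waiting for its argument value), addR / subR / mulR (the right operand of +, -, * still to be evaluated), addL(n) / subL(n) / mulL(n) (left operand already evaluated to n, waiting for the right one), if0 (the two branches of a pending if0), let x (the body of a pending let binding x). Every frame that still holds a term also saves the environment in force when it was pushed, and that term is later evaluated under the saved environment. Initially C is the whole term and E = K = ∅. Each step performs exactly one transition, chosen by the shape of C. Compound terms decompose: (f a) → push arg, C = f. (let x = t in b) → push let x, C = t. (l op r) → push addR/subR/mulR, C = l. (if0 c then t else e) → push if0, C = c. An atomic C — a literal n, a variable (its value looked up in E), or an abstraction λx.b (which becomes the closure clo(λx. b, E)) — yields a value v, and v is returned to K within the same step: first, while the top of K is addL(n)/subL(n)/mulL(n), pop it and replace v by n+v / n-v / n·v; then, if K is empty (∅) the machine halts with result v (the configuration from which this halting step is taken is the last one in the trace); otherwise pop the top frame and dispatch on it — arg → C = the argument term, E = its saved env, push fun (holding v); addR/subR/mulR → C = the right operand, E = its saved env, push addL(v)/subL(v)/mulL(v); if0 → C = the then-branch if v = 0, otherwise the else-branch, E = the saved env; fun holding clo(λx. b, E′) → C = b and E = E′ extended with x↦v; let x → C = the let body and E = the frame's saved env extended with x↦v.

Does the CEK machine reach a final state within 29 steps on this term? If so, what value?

Answer: -3

Execution trace:
0. ⟨C=(let u = 0 in ((λp. ((λx. -3) (let w = p in 6))) (let q = ((λp. 6) -2) in ((λz. ((λy. -1) z)) u)))); E=∅; K=∅⟩
1. ⟨C=0; E=∅; K=[let u]⟩
2. ⟨C=((λp. ((λx. -3) (let w = p in 6))) (let q = ((λp. 6) -2) in ((λz. ((λy. -1) z)) u))); E={u↦0}; K=∅⟩
3. ⟨C=(λp. ((λx. -3) (let w = p in 6))); E={u↦0}; K=[arg]⟩
4. ⟨C=(let q = ((λp. 6) -2) in ((λz. ((λy. -1) z)) u)); E={u↦0}; K=[fun]⟩
5. ⟨C=((λp. 6) -2); E={u↦0}; K=[let q :: fun]⟩
6. ⟨C=(λp. 6); E={u↦0}; K=[arg :: let q :: fun]⟩
7. ⟨C=-2; E={u↦0}; K=[fun :: let q :: fun]⟩
8. ⟨C=6; E={p↦-2, u↦0}; K=[let q :: fun]⟩
9. ⟨C=((λz. ((λy. -1) z)) u); E={q↦6, u↦0}; K=[fun]⟩
10. ⟨C=(λz. ((λy. -1) z)); E={q↦6, u↦0}; K=[arg :: fun]⟩
11. ⟨C=u; E={q↦6, u↦0}; K=[fun :: fun]⟩
12. ⟨C=((λy. -1) z); E={z↦0, q↦6, u↦0}; K=[fun]⟩
13. ⟨C=(λy. -1); E={z↦0, q↦6, u↦0}; K=[arg :: fun]⟩
14. ⟨C=z; E={z↦0, q↦6, u↦0}; K=[fun :: fun]⟩
15. ⟨C=-1; E={y↦0, z↦0, q↦6, u↦0}; K=[fun]⟩
16. ⟨C=((λx. -3) (let w = p in 6)); E={p↦-1, u↦0}; K=∅⟩
17. ⟨C=(λx. -3); E={p↦-1, u↦0}; K=[arg]⟩
18. ⟨C=(let w = p in 6); E={p↦-1, u↦0}; K=[fun]⟩
19. ⟨C=p; E={p↦-1, u↦0}; K=[let w :: fun]⟩
20. ⟨C=6; E={w↦-1, p↦-1, u↦0}; K=[fun]⟩
21. ⟨C=-3; E={x↦6, p↦-1, u↦0}; K=∅⟩
→ final value -3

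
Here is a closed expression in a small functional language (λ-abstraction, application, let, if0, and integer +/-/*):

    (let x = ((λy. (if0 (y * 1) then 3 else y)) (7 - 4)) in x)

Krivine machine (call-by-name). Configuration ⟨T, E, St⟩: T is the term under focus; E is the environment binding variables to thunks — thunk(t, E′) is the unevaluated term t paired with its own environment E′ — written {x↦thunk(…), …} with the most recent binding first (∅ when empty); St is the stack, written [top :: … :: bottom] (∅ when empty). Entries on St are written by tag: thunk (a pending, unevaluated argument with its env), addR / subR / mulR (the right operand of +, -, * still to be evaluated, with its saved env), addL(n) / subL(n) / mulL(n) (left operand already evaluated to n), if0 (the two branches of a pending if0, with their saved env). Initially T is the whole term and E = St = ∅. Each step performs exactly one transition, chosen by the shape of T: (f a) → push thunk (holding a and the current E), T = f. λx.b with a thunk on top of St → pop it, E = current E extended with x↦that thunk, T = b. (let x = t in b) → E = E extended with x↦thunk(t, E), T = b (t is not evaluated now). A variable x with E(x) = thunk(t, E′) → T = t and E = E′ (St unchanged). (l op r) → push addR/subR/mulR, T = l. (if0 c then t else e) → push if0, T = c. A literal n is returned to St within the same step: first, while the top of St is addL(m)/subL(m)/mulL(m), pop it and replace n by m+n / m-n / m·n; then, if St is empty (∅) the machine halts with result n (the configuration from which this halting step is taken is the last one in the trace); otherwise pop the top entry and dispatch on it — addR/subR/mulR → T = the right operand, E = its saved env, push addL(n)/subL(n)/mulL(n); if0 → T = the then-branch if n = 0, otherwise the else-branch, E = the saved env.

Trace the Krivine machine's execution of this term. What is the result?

Answer: 3

Machine steps:
t=0: [T=(let x = ((λy. (if0 (y * 1) then 3 else y)) (7 - 4)) in x) | E=∅ | St=∅]
t=1: [T=x | E={x↦thunk(((λy. (if0 (y * 1) then 3 else y)) (7 - 4)), ∅)} | St=∅]
t=2: [T=((λy. (if0 (y * 1) then 3 else y)) (7 - 4)) | E=∅ | St=∅]
t=3: [T=(λy. (if0 (y * 1) then 3 else y)) | E=∅ | St=[thunk]]
t=4: [T=(if0 (y * 1) then 3 else y) | E={y↦thunk((7 - 4), ∅)} | St=∅]
t=5: [T=(y * 1) | E={y↦thunk((7 - 4), ∅)} | St=[if0]]
t=6: [T=y | E={y↦thunk((7 - 4), ∅)} | St=[mulR :: if0]]
t=7: [T=(7 - 4) | E=∅ | St=[mulR :: if0]]
t=8: [T=7 | E=∅ | St=[subR :: mulR :: if0]]
t=9: [T=4 | E=∅ | St=[subL(7) :: mulR :: if0]]
t=10: [T=1 | E={y↦thunk((7 - 4), ∅)} | St=[mulL(3) :: if0]]
t=11: [T=y | E={y↦thunk((7 - 4), ∅)} | St=∅]
t=12: [T=(7 - 4) | E=∅ | St=∅]
t=13: [T=7 | E=∅ | St=[subR]]
t=14: [T=4 | E=∅ | St=[subL(7)]]
→ final value 3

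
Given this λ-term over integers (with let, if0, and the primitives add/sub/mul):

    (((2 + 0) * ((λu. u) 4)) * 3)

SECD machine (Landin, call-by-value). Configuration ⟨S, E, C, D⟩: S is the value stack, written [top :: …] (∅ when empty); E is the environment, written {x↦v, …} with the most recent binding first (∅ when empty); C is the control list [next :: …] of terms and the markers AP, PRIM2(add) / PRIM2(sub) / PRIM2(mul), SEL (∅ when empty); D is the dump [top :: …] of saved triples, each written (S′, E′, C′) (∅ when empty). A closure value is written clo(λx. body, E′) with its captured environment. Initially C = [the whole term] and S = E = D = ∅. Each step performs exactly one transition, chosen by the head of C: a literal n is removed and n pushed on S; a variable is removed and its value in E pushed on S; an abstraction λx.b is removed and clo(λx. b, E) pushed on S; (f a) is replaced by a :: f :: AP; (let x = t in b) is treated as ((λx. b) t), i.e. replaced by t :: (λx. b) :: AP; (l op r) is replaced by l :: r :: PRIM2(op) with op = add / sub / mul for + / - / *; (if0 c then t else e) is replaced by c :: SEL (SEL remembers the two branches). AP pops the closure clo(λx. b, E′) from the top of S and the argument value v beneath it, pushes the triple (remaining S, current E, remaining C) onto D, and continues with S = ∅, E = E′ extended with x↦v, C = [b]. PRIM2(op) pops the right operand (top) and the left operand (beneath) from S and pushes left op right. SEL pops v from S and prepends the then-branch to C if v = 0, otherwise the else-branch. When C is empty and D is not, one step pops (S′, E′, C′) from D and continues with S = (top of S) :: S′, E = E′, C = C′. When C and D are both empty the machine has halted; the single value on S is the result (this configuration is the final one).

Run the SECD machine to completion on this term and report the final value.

Answer: 24

Execution trace:
0. <S=∅, E=∅, C=[(((2 + 0) * ((λu. u) 4)) * 3)], D=∅>
1. <S=∅, E=∅, C=[((2 + 0) * ((λu. u) 4)) :: 3 :: PRIM2(mul)], D=∅>
2. <S=∅, E=∅, C=[(2 + 0) :: ((λu. u) 4) :: PRIM2(mul) :: 3 :: PRIM2(mul)], D=∅>
3. <S=∅, E=∅, C=[2 :: 0 :: PRIM2(add) :: ((λu. u) 4) :: PRIM2(mul) :: 3 :: PRIM2(mul)], D=∅>
4. <S=[2], E=∅, C=[0 :: PRIM2(add) :: ((λu. u) 4) :: PRIM2(mul) :: 3 :: PRIM2(mul)], D=∅>
5. <S=[0 :: 2], E=∅, C=[PRIM2(add) :: ((λu. u) 4) :: PRIM2(mul) :: 3 :: PRIM2(mul)], D=∅>
6. <S=[2], E=∅, C=[((λu. u) 4) :: PRIM2(mul) :: 3 :: PRIM2(mul)], D=∅>
7. <S=[2], E=∅, C=[4 :: (λu. u) :: AP :: PRIM2(mul) :: 3 :: PRIM2(mul)], D=∅>
8. <S=[4 :: 2], E=∅, C=[(λu. u) :: AP :: PRIM2(mul) :: 3 :: PRIM2(mul)], D=∅>
9. <S=[clo(λu. u, ∅) :: 4 :: 2], E=∅, C=[AP :: PRIM2(mul) :: 3 :: PRIM2(mul)], D=∅>
10. <S=∅, E={u↦4}, C=[u], D=[([2], ∅, [PRIM2(mul) :: 3 :: PRIM2(mul)])]>
11. <S=[4], E={u↦4}, C=∅, D=[([2], ∅, [PRIM2(mul) :: 3 :: PRIM2(mul)])]>
12. <S=[4 :: 2], E=∅, C=[PRIM2(mul) :: 3 :: PRIM2(mul)], D=∅>
13. <S=[8], E=∅, C=[3 :: PRIM2(mul)], D=∅>
14. <S=[3 :: 8], E=∅, C=[PRIM2(mul)], D=∅>
15. <S=[24], E=∅, C=∅, D=∅>
→ final value 24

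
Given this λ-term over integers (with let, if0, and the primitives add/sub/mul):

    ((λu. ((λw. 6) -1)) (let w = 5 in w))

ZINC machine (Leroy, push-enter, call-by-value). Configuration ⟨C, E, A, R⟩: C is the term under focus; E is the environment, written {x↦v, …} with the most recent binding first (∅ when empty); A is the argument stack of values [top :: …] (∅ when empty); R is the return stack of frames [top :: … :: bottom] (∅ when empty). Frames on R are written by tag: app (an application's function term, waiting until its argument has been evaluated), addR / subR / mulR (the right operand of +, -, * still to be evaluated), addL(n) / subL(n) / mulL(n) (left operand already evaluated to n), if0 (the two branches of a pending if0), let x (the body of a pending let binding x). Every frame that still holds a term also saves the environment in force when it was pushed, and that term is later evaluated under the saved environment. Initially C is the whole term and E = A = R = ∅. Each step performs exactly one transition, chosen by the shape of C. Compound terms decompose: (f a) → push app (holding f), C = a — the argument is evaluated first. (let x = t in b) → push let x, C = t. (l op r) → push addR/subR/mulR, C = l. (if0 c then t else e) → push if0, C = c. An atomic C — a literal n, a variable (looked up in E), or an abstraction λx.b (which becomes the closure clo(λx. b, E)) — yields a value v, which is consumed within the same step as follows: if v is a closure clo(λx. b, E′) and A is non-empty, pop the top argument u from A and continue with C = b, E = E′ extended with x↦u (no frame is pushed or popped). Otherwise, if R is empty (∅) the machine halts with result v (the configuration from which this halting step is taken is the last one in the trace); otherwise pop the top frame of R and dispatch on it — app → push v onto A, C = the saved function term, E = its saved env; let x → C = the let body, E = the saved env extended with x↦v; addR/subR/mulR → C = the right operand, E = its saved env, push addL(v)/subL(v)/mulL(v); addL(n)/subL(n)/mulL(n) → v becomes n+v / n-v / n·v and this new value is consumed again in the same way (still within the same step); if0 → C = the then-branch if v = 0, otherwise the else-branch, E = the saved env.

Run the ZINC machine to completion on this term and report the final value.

t=0: [C=((λu. ((λw. 6) -1)) (let w = 5 in w)) | E=∅ | A=∅ | R=∅]
t=1: [C=(let w = 5 in w) | E=∅ | A=∅ | R=[app]]
t=2: [C=5 | E=∅ | A=∅ | R=[let w :: app]]
t=3: [C=w | E={w↦5} | A=∅ | R=[app]]
t=4: [C=(λu. ((λw. 6) -1)) | E=∅ | A=[5] | R=∅]
t=5: [C=((λw. 6) -1) | E={u↦5} | A=∅ | R=∅]
t=6: [C=-1 | E={u↦5} | A=∅ | R=[app]]
t=7: [C=(λw. 6) | E={u↦5} | A=[-1] | R=∅]
t=8: [C=6 | E={w↦-1, u↦5} | A=∅ | R=∅]
→ final value 6

Answer: 6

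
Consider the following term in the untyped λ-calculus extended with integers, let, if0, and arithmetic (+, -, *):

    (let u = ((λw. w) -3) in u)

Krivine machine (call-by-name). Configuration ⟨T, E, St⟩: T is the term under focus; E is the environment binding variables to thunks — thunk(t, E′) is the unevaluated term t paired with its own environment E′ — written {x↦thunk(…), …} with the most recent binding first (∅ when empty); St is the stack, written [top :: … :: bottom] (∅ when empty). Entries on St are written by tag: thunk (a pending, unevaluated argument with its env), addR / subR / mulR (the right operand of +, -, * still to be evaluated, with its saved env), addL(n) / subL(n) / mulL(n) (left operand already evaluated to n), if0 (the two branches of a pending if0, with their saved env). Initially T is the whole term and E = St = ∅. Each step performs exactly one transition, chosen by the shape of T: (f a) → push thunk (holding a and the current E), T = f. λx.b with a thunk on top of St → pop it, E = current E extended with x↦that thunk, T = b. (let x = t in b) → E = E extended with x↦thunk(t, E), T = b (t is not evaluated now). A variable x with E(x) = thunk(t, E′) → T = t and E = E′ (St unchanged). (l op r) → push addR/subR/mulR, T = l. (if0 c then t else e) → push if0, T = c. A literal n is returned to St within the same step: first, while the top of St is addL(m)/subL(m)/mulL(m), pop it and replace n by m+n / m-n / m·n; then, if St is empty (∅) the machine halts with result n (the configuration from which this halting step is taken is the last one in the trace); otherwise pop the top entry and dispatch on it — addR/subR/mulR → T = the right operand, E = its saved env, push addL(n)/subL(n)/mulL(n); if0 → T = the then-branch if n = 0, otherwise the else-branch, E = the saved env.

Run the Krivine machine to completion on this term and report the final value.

step 0: <T=(let u = ((λw. w) -3) in u), E=∅, St=∅>
step 1: <T=u, E={u↦thunk(((λw. w) -3), ∅)}, St=∅>
step 2: <T=((λw. w) -3), E=∅, St=∅>
step 3: <T=(λw. w), E=∅, St=[thunk]>
step 4: <T=w, E={w↦thunk(-3, ∅)}, St=∅>
step 5: <T=-3, E=∅, St=∅>
→ final value -3

Answer: -3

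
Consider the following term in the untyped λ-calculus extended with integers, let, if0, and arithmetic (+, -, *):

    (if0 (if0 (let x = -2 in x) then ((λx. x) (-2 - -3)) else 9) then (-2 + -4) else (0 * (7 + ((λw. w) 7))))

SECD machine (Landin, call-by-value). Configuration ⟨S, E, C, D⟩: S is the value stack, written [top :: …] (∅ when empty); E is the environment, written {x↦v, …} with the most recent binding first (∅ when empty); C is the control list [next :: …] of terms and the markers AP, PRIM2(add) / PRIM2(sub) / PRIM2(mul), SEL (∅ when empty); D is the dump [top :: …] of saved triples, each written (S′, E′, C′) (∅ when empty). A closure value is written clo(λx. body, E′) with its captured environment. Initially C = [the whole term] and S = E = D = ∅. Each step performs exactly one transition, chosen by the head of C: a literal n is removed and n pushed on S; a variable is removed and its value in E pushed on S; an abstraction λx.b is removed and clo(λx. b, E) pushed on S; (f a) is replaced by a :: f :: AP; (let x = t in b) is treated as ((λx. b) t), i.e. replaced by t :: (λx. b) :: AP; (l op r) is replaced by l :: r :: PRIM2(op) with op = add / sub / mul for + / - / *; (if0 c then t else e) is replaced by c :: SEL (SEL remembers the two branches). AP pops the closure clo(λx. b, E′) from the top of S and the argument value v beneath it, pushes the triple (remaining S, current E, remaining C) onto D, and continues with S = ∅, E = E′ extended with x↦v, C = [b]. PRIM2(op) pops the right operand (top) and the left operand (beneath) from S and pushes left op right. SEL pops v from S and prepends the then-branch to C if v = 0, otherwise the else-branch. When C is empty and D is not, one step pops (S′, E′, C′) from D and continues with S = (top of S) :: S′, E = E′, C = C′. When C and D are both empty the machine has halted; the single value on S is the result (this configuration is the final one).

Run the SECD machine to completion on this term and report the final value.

Answer: 0

Machine steps:
step 0: ⟨S=∅; E=∅; C=[(if0 (if0 (let x = -2 in x) then ((λx. x) (-2 - -3)) else 9) then (-2 + -4) else (0 * (7 + ((λw. w) 7))))]; D=∅⟩
step 1: ⟨S=∅; E=∅; C=[(if0 (let x = -2 in x) then ((λx. x) (-2 - -3)) else 9) :: SEL]; D=∅⟩
step 2: ⟨S=∅; E=∅; C=[(let x = -2 in x) :: SEL :: SEL]; D=∅⟩
step 3: ⟨S=∅; E=∅; C=[-2 :: (λx. x) :: AP :: SEL :: SEL]; D=∅⟩
step 4: ⟨S=[-2]; E=∅; C=[(λx. x) :: AP :: SEL :: SEL]; D=∅⟩
step 5: ⟨S=[clo(λx. x, ∅) :: -2]; E=∅; C=[AP :: SEL :: SEL]; D=∅⟩
step 6: ⟨S=∅; E={x↦-2}; C=[x]; D=[(∅, ∅, [SEL :: SEL])]⟩
step 7: ⟨S=[-2]; E={x↦-2}; C=∅; D=[(∅, ∅, [SEL :: SEL])]⟩
step 8: ⟨S=[-2]; E=∅; C=[SEL :: SEL]; D=∅⟩
step 9: ⟨S=∅; E=∅; C=[9 :: SEL]; D=∅⟩
step 10: ⟨S=[9]; E=∅; C=[SEL]; D=∅⟩
step 11: ⟨S=∅; E=∅; C=[(0 * (7 + ((λw. w) 7)))]; D=∅⟩
step 12: ⟨S=∅; E=∅; C=[0 :: (7 + ((λw. w) 7)) :: PRIM2(mul)]; D=∅⟩
step 13: ⟨S=[0]; E=∅; C=[(7 + ((λw. w) 7)) :: PRIM2(mul)]; D=∅⟩
step 14: ⟨S=[0]; E=∅; C=[7 :: ((λw. w) 7) :: PRIM2(add) :: PRIM2(mul)]; D=∅⟩
step 15: ⟨S=[7 :: 0]; E=∅; C=[((λw. w) 7) :: PRIM2(add) :: PRIM2(mul)]; D=∅⟩
step 16: ⟨S=[7 :: 0]; E=∅; C=[7 :: (λw. w) :: AP :: PRIM2(add) :: PRIM2(mul)]; D=∅⟩
step 17: ⟨S=[7 :: 7 :: 0]; E=∅; C=[(λw. w) :: AP :: PRIM2(add) :: PRIM2(mul)]; D=∅⟩
step 18: ⟨S=[clo(λw. w, ∅) :: 7 :: 7 :: 0]; E=∅; C=[AP :: PRIM2(add) :: PRIM2(mul)]; D=∅⟩
step 19: ⟨S=∅; E={w↦7}; C=[w]; D=[([7 :: 0], ∅, [PRIM2(add) :: PRIM2(mul)])]⟩
step 20: ⟨S=[7]; E={w↦7}; C=∅; D=[([7 :: 0], ∅, [PRIM2(add) :: PRIM2(mul)])]⟩
step 21: ⟨S=[7 :: 7 :: 0]; E=∅; C=[PRIM2(add) :: PRIM2(mul)]; D=∅⟩
step 22: ⟨S=[14 :: 0]; E=∅; C=[PRIM2(mul)]; D=∅⟩
step 23: ⟨S=[0]; E=∅; C=∅; D=∅⟩
→ final value 0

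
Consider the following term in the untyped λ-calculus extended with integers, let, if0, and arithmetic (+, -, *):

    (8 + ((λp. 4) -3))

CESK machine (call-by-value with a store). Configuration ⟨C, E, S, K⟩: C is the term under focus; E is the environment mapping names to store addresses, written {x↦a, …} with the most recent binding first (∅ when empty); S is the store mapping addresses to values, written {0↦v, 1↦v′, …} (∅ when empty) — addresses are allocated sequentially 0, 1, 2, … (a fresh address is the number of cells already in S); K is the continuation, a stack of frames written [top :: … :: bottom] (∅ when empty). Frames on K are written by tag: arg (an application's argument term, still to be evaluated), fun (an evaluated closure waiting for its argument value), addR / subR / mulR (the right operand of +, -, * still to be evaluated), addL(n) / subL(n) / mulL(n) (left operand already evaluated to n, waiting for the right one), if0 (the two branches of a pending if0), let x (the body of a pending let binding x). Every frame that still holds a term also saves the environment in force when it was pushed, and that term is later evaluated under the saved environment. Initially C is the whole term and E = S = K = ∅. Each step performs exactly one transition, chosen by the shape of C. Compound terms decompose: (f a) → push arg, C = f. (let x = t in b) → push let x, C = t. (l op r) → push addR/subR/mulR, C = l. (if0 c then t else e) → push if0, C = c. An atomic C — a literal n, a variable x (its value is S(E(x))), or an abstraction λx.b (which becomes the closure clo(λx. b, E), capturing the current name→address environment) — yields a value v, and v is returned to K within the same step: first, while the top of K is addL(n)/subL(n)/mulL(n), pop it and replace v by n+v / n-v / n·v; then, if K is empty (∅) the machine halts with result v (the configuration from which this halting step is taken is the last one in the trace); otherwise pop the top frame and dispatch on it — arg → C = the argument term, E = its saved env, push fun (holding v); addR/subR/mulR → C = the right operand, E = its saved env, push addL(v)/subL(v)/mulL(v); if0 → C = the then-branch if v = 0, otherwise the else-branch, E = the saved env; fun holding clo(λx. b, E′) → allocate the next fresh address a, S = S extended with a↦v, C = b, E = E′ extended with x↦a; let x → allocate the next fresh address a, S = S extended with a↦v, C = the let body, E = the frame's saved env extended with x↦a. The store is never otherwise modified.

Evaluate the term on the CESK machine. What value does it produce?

[0] <C=(8 + ((λp. 4) -3)), E=∅, S=∅, K=∅>
[1] <C=8, E=∅, S=∅, K=[addR]>
[2] <C=((λp. 4) -3), E=∅, S=∅, K=[addL(8)]>
[3] <C=(λp. 4), E=∅, S=∅, K=[arg :: addL(8)]>
[4] <C=-3, E=∅, S=∅, K=[fun :: addL(8)]>
[5] <C=4, E={p↦0}, S={0↦-3}, K=[addL(8)]>
→ final value 12

Answer: 12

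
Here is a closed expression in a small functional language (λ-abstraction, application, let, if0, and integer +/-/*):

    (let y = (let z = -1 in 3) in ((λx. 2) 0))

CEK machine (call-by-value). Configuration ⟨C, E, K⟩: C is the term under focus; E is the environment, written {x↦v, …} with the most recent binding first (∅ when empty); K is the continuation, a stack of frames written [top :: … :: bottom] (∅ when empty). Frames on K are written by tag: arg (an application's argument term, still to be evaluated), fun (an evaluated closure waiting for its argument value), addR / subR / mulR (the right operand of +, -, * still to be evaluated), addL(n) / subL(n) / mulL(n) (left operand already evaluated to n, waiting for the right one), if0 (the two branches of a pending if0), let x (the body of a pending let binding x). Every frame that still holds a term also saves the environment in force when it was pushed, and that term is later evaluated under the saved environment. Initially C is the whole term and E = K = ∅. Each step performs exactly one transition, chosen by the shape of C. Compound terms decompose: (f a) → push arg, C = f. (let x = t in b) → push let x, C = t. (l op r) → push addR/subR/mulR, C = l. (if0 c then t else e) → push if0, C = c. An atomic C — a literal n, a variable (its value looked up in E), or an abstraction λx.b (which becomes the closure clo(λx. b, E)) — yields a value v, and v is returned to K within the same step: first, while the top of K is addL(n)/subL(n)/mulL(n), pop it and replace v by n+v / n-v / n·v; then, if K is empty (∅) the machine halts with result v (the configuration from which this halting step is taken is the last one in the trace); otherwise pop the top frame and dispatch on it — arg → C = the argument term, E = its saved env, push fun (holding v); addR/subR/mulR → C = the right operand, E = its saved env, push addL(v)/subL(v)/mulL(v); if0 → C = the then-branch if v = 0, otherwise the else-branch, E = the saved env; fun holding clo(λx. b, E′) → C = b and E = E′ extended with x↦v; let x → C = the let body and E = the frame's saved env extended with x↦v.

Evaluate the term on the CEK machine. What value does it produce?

0. <C=(let y = (let z = -1 in 3) in ((λx. 2) 0)), E=∅, K=∅>
1. <C=(let z = -1 in 3), E=∅, K=[let y]>
2. <C=-1, E=∅, K=[let z :: let y]>
3. <C=3, E={z↦-1}, K=[let y]>
4. <C=((λx. 2) 0), E={y↦3}, K=∅>
5. <C=(λx. 2), E={y↦3}, K=[arg]>
6. <C=0, E={y↦3}, K=[fun]>
7. <C=2, E={x↦0, y↦3}, K=∅>
→ final value 2

Answer: 2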